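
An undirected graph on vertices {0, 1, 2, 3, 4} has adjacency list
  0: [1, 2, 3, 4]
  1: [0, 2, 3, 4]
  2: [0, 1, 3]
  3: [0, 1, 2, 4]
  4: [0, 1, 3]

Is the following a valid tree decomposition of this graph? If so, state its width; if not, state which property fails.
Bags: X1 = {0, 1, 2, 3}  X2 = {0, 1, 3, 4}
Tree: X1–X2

Vertex coverage: the bags together contain {0, 1, 2, 3, 4}, the full vertex set. Edge coverage: each edge of G has both endpoints in at least one bag. Running intersection: for every vertex, the bags containing it form a connected subtree. All three properties hold, so this is a valid tree decomposition of width max|bag| − 1 = 3, and hence tw(G) ≤ 3.

Yes; width 3.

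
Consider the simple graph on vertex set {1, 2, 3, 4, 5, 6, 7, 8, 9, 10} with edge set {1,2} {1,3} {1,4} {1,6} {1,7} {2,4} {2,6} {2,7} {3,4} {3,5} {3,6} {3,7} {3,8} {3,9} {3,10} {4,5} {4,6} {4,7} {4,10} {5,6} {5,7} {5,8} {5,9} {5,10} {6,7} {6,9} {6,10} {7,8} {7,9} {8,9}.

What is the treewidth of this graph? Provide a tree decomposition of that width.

Every bag has size at most 5, so the width is 5 − 1 = 4 and tw(G) ≤ 4. Conversely, {1, 2, 4, 6, 7} is a clique of size 5, and the vertices of any clique must share a bag in every tree decomposition; so some bag has ≥ 5 vertices and tw(G) ≥ 4. The upper and lower bounds meet at 4, so that is the treewidth.

Treewidth 4.
One such decomposition:
Bags: B1 = {3, 4, 5, 6, 10}  B2 = {3, 4, 5, 6, 7}  B3 = {1, 3, 4, 6, 7}  B4 = {1, 2, 4, 6, 7}  B5 = {3, 5, 6, 7, 9}  B6 = {3, 5, 7, 8, 9}
Tree: B1–B2, B2–B3, B3–B4, B2–B5, B5–B6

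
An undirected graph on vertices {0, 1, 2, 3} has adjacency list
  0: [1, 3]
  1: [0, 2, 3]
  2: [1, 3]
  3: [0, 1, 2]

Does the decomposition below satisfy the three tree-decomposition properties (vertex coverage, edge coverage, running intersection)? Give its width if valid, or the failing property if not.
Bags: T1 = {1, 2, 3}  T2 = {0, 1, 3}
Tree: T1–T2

Checking the three conditions: (i) the bags cover all of {0, 1, 2, 3}; (ii) for each edge, some bag contains both endpoints; (iii) the bags containing any fixed vertex form a subtree. All hold, so the decomposition is valid with width 3 − 1 = 2.

Yes; width 2.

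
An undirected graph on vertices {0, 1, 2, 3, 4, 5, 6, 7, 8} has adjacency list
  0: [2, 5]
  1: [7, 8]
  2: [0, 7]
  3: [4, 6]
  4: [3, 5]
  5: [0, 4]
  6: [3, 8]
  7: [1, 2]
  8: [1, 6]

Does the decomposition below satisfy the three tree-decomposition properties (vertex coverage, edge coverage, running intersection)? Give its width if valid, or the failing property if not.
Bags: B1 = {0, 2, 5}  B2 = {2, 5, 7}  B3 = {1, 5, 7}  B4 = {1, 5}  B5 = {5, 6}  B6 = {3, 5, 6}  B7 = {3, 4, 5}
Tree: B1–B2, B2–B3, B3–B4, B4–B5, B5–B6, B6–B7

No — vertex 8 appears in no bag.

A tree decomposition must satisfy three properties: every vertex lies in some bag; for every edge, both endpoints lie together in some bag; and for every vertex, the bags containing it form a connected subtree. Here vertex 8 appears in no bag, so the decomposition is invalid.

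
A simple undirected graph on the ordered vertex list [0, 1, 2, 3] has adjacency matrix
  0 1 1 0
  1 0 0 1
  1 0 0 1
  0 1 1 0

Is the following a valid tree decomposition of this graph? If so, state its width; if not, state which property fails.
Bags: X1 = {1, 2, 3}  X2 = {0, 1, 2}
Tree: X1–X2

Yes; width 2.

Vertex coverage: the bags together contain {0, 1, 2, 3}, the full vertex set. Edge coverage: each edge of G has both endpoints in at least one bag. Running intersection: for every vertex, the bags containing it form a connected subtree. All three properties hold, so this is a valid tree decomposition of width max|bag| − 1 = 2, and hence tw(G) ≤ 2.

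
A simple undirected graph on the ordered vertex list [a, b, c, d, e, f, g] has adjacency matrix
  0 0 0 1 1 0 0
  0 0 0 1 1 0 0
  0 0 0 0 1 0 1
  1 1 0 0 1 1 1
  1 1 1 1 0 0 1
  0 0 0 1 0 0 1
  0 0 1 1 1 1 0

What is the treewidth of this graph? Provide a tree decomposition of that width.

Treewidth 2.
Bags: B1 = {d, e, g}  B2 = {b, d, e}  B3 = {c, e, g}  B4 = {a, d, e}  B5 = {d, f, g}
Tree: B1–B2, B1–B3, B1–B4, B1–B5

Every bag has size at most 3, so the width is 3 − 1 = 2 and tw(G) ≤ 2. For the lower bound, the 3 vertices {d, e, g} are pairwise adjacent, and any tree decomposition puts a clique entirely inside one bag — forcing width ≥ 2. Combining the bounds, tw(G) = 2.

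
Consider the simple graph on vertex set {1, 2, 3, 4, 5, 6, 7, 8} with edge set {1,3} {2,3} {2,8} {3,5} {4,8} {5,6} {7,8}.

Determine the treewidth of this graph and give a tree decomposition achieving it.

Treewidth 1.
Bags: B1 = {3, 5}  B2 = {2, 3}  B3 = {2, 8}  B4 = {1, 3}  B5 = {4, 8}  B6 = {7, 8}  B7 = {5, 6}
Tree: B1–B2, B2–B3, B1–B4, B3–B5, B3–B6, B1–B7

The largest bag has 2 vertices, giving width 1; this decomposition certifies tw(G) ≤ 1. G has an edge, so its treewidth is at least 1. The upper and lower bounds meet at 1, so that is the treewidth.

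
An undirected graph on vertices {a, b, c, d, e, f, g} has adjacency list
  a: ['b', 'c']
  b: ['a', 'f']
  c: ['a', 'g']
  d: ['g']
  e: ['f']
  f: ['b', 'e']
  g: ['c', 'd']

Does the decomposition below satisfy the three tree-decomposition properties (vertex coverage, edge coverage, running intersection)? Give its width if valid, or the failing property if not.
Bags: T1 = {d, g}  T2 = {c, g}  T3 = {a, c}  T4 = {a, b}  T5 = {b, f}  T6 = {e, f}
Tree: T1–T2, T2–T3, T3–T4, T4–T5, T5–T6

Vertex coverage: the bags together contain {a, b, c, d, e, f, g}, the full vertex set. Edge coverage: each edge of G has both endpoints in at least one bag. Running intersection: for every vertex, the bags containing it form a connected subtree. All three properties hold, so this is a valid tree decomposition of width max|bag| − 1 = 1, and hence tw(G) ≤ 1.

Yes; width 1.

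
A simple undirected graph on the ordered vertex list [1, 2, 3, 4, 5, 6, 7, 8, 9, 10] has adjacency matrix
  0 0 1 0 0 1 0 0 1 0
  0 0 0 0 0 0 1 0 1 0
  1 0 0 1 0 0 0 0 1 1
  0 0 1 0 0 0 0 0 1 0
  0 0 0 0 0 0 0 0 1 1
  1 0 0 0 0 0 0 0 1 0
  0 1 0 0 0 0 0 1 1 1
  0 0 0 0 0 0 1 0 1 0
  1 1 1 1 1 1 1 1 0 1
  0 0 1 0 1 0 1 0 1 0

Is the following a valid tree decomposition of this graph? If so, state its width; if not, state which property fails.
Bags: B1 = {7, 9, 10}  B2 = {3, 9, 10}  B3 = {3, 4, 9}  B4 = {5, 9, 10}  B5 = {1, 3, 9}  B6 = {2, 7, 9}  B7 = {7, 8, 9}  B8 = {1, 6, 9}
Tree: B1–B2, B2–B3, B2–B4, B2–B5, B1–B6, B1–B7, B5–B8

Yes; width 2.

Vertex coverage: the bags together contain {1, 2, 3, 4, 5, 6, 7, 8, 9, 10}, the full vertex set. Edge coverage: each edge of G has both endpoints in at least one bag. Running intersection: for every vertex, the bags containing it form a connected subtree. All three properties hold, so this is a valid tree decomposition of width max|bag| − 1 = 2, and hence tw(G) ≤ 2.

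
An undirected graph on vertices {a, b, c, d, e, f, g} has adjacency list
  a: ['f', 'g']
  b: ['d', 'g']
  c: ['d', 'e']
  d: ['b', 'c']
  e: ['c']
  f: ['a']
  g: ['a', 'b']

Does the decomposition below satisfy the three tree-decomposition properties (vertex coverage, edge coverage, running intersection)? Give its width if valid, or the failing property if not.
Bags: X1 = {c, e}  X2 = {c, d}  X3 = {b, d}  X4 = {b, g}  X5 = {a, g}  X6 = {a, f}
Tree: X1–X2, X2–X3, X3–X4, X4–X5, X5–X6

Checking the three conditions: (i) the bags cover all of {a, b, c, d, e, f, g}; (ii) for each edge, some bag contains both endpoints; (iii) the bags containing any fixed vertex form a subtree. All hold, so the decomposition is valid with width 2 − 1 = 1.

Yes; width 1.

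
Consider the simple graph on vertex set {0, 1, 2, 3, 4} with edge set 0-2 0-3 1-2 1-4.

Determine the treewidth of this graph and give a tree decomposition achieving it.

Treewidth 1.
One such decomposition:
Bags: B1 = {1, 4}  B2 = {1, 2}  B3 = {0, 2}  B4 = {0, 3}
Tree: B1–B2, B2–B3, B3–B4

Each bag holds 2 vertices, so the decomposition has width 1, which upper-bounds the treewidth. Any graph with an edge has treewidth ≥ 1, and G has the edge 4–1. Therefore the treewidth is 1.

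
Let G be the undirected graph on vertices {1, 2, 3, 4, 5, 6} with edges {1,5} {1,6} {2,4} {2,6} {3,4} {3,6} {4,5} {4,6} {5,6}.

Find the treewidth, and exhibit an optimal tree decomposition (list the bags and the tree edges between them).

Treewidth 2.
One such decomposition:
Bags: B1 = {4, 5, 6}  B2 = {1, 5, 6}  B3 = {3, 4, 6}  B4 = {2, 4, 6}
Tree: B1–B2, B1–B3, B1–B4

Every bag has size at most 3, so the width is 3 − 1 = 2 and tw(G) ≤ 2. Conversely, {1, 5, 6} is a clique of size 3, and the vertices of any clique must share a bag in every tree decomposition; so some bag has ≥ 3 vertices and tw(G) ≥ 2. Therefore the treewidth is 2.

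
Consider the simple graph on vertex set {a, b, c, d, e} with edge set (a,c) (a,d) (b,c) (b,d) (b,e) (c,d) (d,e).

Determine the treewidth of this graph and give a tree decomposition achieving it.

Treewidth 2.
One such decomposition:
Bags: B1 = {b, d, e}  B2 = {b, c, d}  B3 = {a, c, d}
Tree: B1–B2, B2–B3

Every bag has size at most 3, so the width is 3 − 1 = 2 and tw(G) ≤ 2. Conversely, {b, d, e} is a clique of size 3, and the vertices of any clique must share a bag in every tree decomposition; so some bag has ≥ 3 vertices and tw(G) ≥ 2. The upper and lower bounds meet at 2, so that is the treewidth.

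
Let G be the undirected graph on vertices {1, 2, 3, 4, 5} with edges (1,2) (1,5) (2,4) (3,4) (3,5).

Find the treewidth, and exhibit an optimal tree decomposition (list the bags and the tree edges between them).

Each bag holds 3 vertices, so the decomposition has width 2, which upper-bounds the treewidth. For the lower bound, G contains the cycle 5–3–4–2–1–5, so G is not a forest; only forests have treewidth ≤ 1, hence tw(G) ≥ 2. Therefore the treewidth is 2.

Treewidth 2.
One optimal decomposition is:
Bags: B1 = {3, 4, 5}  B2 = {2, 4, 5}  B3 = {1, 2, 5}
Tree: B1–B2, B2–B3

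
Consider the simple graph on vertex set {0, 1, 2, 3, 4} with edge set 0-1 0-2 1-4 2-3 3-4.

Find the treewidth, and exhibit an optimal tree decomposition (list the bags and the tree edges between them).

The largest bag has 3 vertices, giving width 2; this decomposition certifies tw(G) ≤ 2. For the lower bound, G contains the cycle 2–3–4–1–0–2, so G is not a forest; only forests have treewidth ≤ 1, hence tw(G) ≥ 2. Hence tw(G) = 2 exactly.

Treewidth 2.
One optimal decomposition is:
Bags: B1 = {2, 3, 4}  B2 = {1, 2, 4}  B3 = {0, 1, 2}
Tree: B1–B2, B2–B3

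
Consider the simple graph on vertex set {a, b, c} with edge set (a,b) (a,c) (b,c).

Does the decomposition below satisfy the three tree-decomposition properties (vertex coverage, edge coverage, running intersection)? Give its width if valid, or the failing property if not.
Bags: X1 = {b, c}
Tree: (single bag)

No — vertex a appears in no bag.

A tree decomposition must satisfy three properties: every vertex lies in some bag; for every edge, both endpoints lie together in some bag; and for every vertex, the bags containing it form a connected subtree. Here vertex a appears in no bag, so the decomposition is invalid.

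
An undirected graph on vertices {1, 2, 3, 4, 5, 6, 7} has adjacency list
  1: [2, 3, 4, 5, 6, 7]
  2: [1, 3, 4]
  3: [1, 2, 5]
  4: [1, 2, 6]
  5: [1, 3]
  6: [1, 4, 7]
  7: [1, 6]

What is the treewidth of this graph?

2

A width-2 tree decomposition is:
Bags: B1 = {1, 2, 3}  B2 = {1, 2, 4}  B3 = {1, 4, 6}  B4 = {1, 3, 5}  B5 = {1, 6, 7}
Tree: B1–B2, B2–B3, B1–B4, B3–B5
Every bag has size at most 3, so the width is 3 − 1 = 2 and tw(G) ≤ 2. On the other hand G contains the 3-clique {1, 2, 3}. A clique must lie in a single bag of any decomposition, so no decomposition can have width below 2. Combining the bounds, tw(G) = 2.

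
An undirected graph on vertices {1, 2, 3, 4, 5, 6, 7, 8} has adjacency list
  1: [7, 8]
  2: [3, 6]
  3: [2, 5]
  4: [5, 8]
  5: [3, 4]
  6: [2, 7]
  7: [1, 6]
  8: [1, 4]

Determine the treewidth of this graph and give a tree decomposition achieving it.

Treewidth 2.
Bags: B1 = {4, 5, 8}  B2 = {1, 5, 8}  B3 = {1, 5, 7}  B4 = {5, 6, 7}  B5 = {2, 5, 6}  B6 = {2, 3, 5}
Tree: B1–B2, B2–B3, B3–B4, B4–B5, B5–B6

Every bag has size at most 3, so the width is 3 − 1 = 2 and tw(G) ≤ 2. The edges 5–4–8–1–7–6–2–3–5 form a cycle, so G is not a tree and its treewidth is at least 2. Therefore the treewidth is 2.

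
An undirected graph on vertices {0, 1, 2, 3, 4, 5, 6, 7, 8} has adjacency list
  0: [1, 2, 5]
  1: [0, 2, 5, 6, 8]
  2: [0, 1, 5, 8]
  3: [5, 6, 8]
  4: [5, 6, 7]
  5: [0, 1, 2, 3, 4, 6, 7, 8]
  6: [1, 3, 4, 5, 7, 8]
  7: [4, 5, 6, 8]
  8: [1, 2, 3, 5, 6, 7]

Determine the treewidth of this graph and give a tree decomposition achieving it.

Treewidth 3.
One optimal decomposition is:
Bags: B1 = {1, 2, 5, 8}  B2 = {1, 5, 6, 8}  B3 = {0, 1, 2, 5}  B4 = {5, 6, 7, 8}  B5 = {3, 5, 6, 8}  B6 = {4, 5, 6, 7}
Tree: B1–B2, B1–B3, B2–B4, B4–B5, B4–B6

Each bag holds 4 vertices, so the decomposition has width 3, which upper-bounds the treewidth. On the other hand G contains the 4-clique {0, 1, 2, 5}. A clique must lie in a single bag of any decomposition, so no decomposition can have width below 3. Hence tw(G) = 3 exactly.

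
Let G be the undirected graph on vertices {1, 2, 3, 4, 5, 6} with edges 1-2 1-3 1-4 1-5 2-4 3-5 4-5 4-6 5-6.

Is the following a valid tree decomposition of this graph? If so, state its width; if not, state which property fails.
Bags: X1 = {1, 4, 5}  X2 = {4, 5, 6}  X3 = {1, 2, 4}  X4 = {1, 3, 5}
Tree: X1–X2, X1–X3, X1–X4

Every vertex of G appears in some bag (union = {1, 2, 3, 4, 5, 6}); every edge is covered by a bag; and for each vertex v the set of bags containing v is connected in the bag tree. The decomposition is therefore valid. The largest bag has 3 vertices, so the width is 2.

Yes; width 2.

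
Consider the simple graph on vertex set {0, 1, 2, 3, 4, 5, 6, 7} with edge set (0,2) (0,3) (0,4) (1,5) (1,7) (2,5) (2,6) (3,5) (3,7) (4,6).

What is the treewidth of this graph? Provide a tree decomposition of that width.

Treewidth 2.
Bags: B1 = {0, 4, 6}  B2 = {0, 2, 6}  B3 = {0, 2, 3}  B4 = {2, 3, 5}  B5 = {3, 5, 7}  B6 = {1, 5, 7}
Tree: B1–B2, B2–B3, B3–B4, B4–B5, B5–B6

The largest bag has 3 vertices, giving width 2; this decomposition certifies tw(G) ≤ 2. Since 4–6–2–0–4 is a cycle in G, G is not acyclic. Forests are exactly the graphs of treewidth ≤ 1, so tw(G) ≥ 2. Combining the bounds, tw(G) = 2.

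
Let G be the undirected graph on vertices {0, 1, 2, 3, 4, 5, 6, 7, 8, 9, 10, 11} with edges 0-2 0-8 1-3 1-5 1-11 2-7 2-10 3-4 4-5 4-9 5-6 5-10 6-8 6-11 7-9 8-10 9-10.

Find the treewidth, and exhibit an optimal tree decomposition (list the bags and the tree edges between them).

Treewidth 3.
One such decomposition:
Bags: B1 = {1, 3, 4, 11}  B2 = {1, 4, 5, 11}  B3 = {4, 5, 6, 11}  B4 = {4, 5, 6, 9}  B5 = {5, 6, 9, 10}  B6 = {6, 8, 9, 10}  B7 = {7, 8, 9, 10}  B8 = {2, 7, 8, 10}  B9 = {0, 2, 7, 8}
Tree: B1–B2, B2–B3, B3–B4, B4–B5, B5–B6, B6–B7, B7–B8, B8–B9

The largest bag has 4 vertices, giving width 3; this decomposition certifies tw(G) ≤ 3. For the lower bound: the 4 vertex sets {1,3,11}, {4}, {5}, {6,8,9,10} are disjoint, each induces a connected subgraph, and every pair is joined by at least one edge of G. Contracting each set to a single vertex therefore yields K_{4} as a minor, and since treewidth is minor-monotone, tw(G) ≥ tw(K_{4}) = 3. Hence tw(G) = 3 exactly.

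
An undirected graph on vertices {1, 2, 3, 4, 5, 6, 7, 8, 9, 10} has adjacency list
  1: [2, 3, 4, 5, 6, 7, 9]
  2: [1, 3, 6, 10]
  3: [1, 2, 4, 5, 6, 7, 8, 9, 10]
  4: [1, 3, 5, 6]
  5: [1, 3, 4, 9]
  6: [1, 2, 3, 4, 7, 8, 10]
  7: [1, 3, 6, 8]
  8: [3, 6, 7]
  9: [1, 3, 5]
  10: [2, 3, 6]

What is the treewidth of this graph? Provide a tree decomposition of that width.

Treewidth 3.
One optimal decomposition is:
Bags: B1 = {1, 3, 4, 6}  B2 = {1, 3, 6, 7}  B3 = {1, 3, 4, 5}  B4 = {3, 6, 7, 8}  B5 = {1, 2, 3, 6}  B6 = {1, 3, 5, 9}  B7 = {2, 3, 6, 10}
Tree: B1–B2, B1–B3, B2–B4, B2–B5, B3–B6, B5–B7

The largest bag has 4 vertices, giving width 3; this decomposition certifies tw(G) ≤ 3. Conversely, {3, 6, 7, 8} is a clique of size 4, and the vertices of any clique must share a bag in every tree decomposition; so some bag has ≥ 4 vertices and tw(G) ≥ 3. The upper and lower bounds meet at 3, so that is the treewidth.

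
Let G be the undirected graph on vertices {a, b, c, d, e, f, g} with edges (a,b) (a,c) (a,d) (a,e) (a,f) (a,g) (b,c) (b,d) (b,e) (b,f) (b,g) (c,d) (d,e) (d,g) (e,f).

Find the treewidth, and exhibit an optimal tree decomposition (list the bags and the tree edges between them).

Treewidth 3.
One optimal decomposition is:
Bags: B1 = {a, b, d, e}  B2 = {a, b, d, g}  B3 = {a, b, c, d}  B4 = {a, b, e, f}
Tree: B1–B2, B2–B3, B1–B4

Each bag holds 4 vertices, so the decomposition has width 3, which upper-bounds the treewidth. Conversely, {a, b, d, g} is a clique of size 4, and the vertices of any clique must share a bag in every tree decomposition; so some bag has ≥ 4 vertices and tw(G) ≥ 3. The upper and lower bounds meet at 3, so that is the treewidth.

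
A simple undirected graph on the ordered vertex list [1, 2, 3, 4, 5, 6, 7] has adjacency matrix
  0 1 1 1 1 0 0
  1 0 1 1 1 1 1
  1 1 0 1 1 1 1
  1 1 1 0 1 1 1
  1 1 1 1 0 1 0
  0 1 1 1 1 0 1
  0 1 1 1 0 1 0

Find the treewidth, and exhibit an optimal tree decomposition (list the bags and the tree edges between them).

Every bag has size at most 5, so the width is 5 − 1 = 4 and tw(G) ≤ 4. For the lower bound, the 5 vertices {1, 2, 3, 4, 5} are pairwise adjacent, and any tree decomposition puts a clique entirely inside one bag — forcing width ≥ 4. Combining the bounds, tw(G) = 4.

Treewidth 4.
One such decomposition:
Bags: B1 = {2, 3, 4, 5, 6}  B2 = {2, 3, 4, 6, 7}  B3 = {1, 2, 3, 4, 5}
Tree: B1–B2, B1–B3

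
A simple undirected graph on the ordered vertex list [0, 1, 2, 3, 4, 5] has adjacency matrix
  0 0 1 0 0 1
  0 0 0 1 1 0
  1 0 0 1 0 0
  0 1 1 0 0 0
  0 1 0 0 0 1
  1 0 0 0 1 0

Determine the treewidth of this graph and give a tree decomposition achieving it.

The largest bag has 3 vertices, giving width 2; this decomposition certifies tw(G) ≤ 2. Since 5–0–2–3–1–4–5 is a cycle in G, G is not acyclic. Forests are exactly the graphs of treewidth ≤ 1, so tw(G) ≥ 2. Combining the bounds, tw(G) = 2.

Treewidth 2.
One such decomposition:
Bags: B1 = {0, 2, 5}  B2 = {2, 3, 5}  B3 = {1, 3, 5}  B4 = {1, 4, 5}
Tree: B1–B2, B2–B3, B3–B4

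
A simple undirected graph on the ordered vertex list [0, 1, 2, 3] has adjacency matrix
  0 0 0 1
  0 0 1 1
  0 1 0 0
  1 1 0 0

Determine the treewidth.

A width-1 tree decomposition is:
Bags: B1 = {1, 2}  B2 = {1, 3}  B3 = {0, 3}
Tree: B1–B2, B2–B3
Each bag holds 2 vertices, so the decomposition has width 1, which upper-bounds the treewidth. Any graph with an edge has treewidth ≥ 1, and G has the edge 2–1. Therefore the treewidth is 1.

1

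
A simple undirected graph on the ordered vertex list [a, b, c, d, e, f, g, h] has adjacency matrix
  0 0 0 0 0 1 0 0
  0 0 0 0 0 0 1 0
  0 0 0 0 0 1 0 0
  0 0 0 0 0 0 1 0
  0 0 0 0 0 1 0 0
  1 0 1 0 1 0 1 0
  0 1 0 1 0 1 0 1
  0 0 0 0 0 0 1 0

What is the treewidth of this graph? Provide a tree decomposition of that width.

The largest bag has 2 vertices, giving width 1; this decomposition certifies tw(G) ≤ 1. G has an edge, so its treewidth is at least 1. Hence tw(G) = 1 exactly.

Treewidth 1.
One optimal decomposition is:
Bags: B1 = {f, g}  B2 = {c, f}  B3 = {d, g}  B4 = {a, f}  B5 = {e, f}  B6 = {g, h}  B7 = {b, g}
Tree: B1–B2, B1–B3, B2–B4, B1–B5, B1–B6, B3–B7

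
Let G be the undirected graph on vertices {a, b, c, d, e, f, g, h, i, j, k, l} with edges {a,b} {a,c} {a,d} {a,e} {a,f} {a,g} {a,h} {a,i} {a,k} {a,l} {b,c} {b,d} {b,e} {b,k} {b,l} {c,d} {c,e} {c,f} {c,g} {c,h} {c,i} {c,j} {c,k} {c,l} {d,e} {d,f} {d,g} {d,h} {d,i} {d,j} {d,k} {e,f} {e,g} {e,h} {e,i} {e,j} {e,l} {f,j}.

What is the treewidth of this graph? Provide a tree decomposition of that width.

Treewidth 4.
Bags: B1 = {c, d, e, f, j}  B2 = {a, c, d, e, f}  B3 = {a, c, d, e, i}  B4 = {a, b, c, d, e}  B5 = {a, b, c, e, l}  B6 = {a, b, c, d, k}  B7 = {a, c, d, e, g}  B8 = {a, c, d, e, h}
Tree: B1–B2, B2–B3, B2–B4, B4–B5, B4–B6, B2–B7, B2–B8

The largest bag has 5 vertices, giving width 4; this decomposition certifies tw(G) ≤ 4. For the lower bound, the 5 vertices {c, d, e, f, j} are pairwise adjacent, and any tree decomposition puts a clique entirely inside one bag — forcing width ≥ 4. Combining the bounds, tw(G) = 4.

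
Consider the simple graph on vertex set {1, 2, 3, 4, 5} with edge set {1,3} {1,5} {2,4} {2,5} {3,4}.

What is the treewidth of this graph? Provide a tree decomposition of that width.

Treewidth 2.
One optimal decomposition is:
Bags: B1 = {1, 2, 5}  B2 = {1, 2, 4}  B3 = {1, 3, 4}
Tree: B1–B2, B2–B3

Each bag holds 3 vertices, so the decomposition has width 2, which upper-bounds the treewidth. Since 1–5–2–4–3–1 is a cycle in G, G is not acyclic. Forests are exactly the graphs of treewidth ≤ 1, so tw(G) ≥ 2. Therefore the treewidth is 2.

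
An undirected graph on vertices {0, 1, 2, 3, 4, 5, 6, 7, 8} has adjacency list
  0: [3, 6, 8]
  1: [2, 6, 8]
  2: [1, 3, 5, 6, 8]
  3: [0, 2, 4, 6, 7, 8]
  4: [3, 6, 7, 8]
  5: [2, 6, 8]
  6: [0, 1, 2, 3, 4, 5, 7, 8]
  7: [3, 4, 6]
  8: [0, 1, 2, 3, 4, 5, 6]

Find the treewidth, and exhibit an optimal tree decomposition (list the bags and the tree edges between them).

Treewidth 3.
Bags: B1 = {0, 3, 6, 8}  B2 = {2, 3, 6, 8}  B3 = {3, 4, 6, 8}  B4 = {2, 5, 6, 8}  B5 = {3, 4, 6, 7}  B6 = {1, 2, 6, 8}
Tree: B1–B2, B2–B3, B2–B4, B3–B5, B4–B6

The largest bag has 4 vertices, giving width 3; this decomposition certifies tw(G) ≤ 3. For the lower bound, the 4 vertices {0, 3, 6, 8} are pairwise adjacent, and any tree decomposition puts a clique entirely inside one bag — forcing width ≥ 3. Hence tw(G) = 3 exactly.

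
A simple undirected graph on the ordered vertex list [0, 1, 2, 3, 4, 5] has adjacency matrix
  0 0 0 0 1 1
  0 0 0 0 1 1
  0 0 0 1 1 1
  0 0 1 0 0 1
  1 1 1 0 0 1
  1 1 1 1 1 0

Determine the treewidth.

A width-2 tree decomposition is:
Bags: B1 = {2, 4, 5}  B2 = {2, 3, 5}  B3 = {0, 4, 5}  B4 = {1, 4, 5}
Tree: B1–B2, B1–B3, B1–B4
Every bag has size at most 3, so the width is 3 − 1 = 2 and tw(G) ≤ 2. Conversely, {2, 3, 5} is a clique of size 3, and the vertices of any clique must share a bag in every tree decomposition; so some bag has ≥ 3 vertices and tw(G) ≥ 2. Hence tw(G) = 2 exactly.

2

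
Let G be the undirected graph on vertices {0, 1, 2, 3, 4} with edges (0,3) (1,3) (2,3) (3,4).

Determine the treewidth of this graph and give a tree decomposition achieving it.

The largest bag has 2 vertices, giving width 1; this decomposition certifies tw(G) ≤ 1. G has an edge, so its treewidth is at least 1. Hence tw(G) = 1 exactly.

Treewidth 1.
One such decomposition:
Bags: B1 = {0, 3}  B2 = {2, 3}  B3 = {3, 4}  B4 = {1, 3}
Tree: B1–B2, B2–B3, B3–B4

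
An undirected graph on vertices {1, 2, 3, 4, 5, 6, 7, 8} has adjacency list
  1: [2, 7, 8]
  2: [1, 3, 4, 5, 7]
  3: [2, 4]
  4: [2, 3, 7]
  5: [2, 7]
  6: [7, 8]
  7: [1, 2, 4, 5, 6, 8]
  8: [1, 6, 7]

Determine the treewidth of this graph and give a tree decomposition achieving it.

Treewidth 2.
Bags: B1 = {1, 2, 7}  B2 = {1, 7, 8}  B3 = {2, 4, 7}  B4 = {2, 3, 4}  B5 = {2, 5, 7}  B6 = {6, 7, 8}
Tree: B1–B2, B1–B3, B3–B4, B1–B5, B2–B6

Each bag holds 3 vertices, so the decomposition has width 2, which upper-bounds the treewidth. For the lower bound, the 3 vertices {2, 3, 4} are pairwise adjacent, and any tree decomposition puts a clique entirely inside one bag — forcing width ≥ 2. Combining the bounds, tw(G) = 2.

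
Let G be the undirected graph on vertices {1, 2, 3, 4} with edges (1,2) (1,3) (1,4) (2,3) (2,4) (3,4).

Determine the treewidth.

A width-3 tree decomposition is:
Bags: B1 = {1, 2, 3, 4}
Tree: (single bag)
With just one bag of size 4, the width is 4 − 1 = 3, so tw(G) ≤ 3. Conversely, {1, 2, 3, 4} is a clique of size 4, and the vertices of any clique must share a bag in every tree decomposition; so some bag has ≥ 4 vertices and tw(G) ≥ 3. Combining the bounds, tw(G) = 3.

3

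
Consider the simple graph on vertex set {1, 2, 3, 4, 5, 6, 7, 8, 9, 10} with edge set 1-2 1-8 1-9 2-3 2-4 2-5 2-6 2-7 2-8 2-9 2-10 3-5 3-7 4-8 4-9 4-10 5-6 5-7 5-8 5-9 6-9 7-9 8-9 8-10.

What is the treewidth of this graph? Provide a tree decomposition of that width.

Every bag has size at most 4, so the width is 4 − 1 = 3 and tw(G) ≤ 3. For the lower bound, the 4 vertices {1, 2, 8, 9} are pairwise adjacent, and any tree decomposition puts a clique entirely inside one bag — forcing width ≥ 3. Combining the bounds, tw(G) = 3.

Treewidth 3.
One such decomposition:
Bags: B1 = {2, 4, 8, 9}  B2 = {2, 5, 8, 9}  B3 = {2, 4, 8, 10}  B4 = {2, 5, 6, 9}  B5 = {2, 5, 7, 9}  B6 = {2, 3, 5, 7}  B7 = {1, 2, 8, 9}
Tree: B1–B2, B1–B3, B2–B4, B2–B5, B5–B6, B1–B7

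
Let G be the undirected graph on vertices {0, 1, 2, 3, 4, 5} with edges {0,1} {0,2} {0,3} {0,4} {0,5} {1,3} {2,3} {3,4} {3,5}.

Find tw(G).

A width-2 tree decomposition is:
Bags: B1 = {0, 3, 5}  B2 = {0, 1, 3}  B3 = {0, 2, 3}  B4 = {0, 3, 4}
Tree: B1–B2, B1–B3, B1–B4
Every bag has size at most 3, so the width is 3 − 1 = 2 and tw(G) ≤ 2. Conversely, {0, 1, 3} is a clique of size 3, and the vertices of any clique must share a bag in every tree decomposition; so some bag has ≥ 3 vertices and tw(G) ≥ 2. Hence tw(G) = 2 exactly.

2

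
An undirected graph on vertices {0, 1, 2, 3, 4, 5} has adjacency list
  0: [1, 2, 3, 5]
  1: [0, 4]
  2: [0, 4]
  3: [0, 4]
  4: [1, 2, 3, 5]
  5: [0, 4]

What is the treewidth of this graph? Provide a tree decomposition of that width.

Each bag holds 3 vertices, so the decomposition has width 2, which upper-bounds the treewidth. For the lower bound, G contains the cycle 4–3–0–5–4, so G is not a forest; only forests have treewidth ≤ 1, hence tw(G) ≥ 2. Combining the bounds, tw(G) = 2.

Treewidth 2.
One optimal decomposition is:
Bags: B1 = {0, 3, 4}  B2 = {0, 4, 5}  B3 = {0, 2, 4}  B4 = {0, 1, 4}
Tree: B1–B2, B2–B3, B3–B4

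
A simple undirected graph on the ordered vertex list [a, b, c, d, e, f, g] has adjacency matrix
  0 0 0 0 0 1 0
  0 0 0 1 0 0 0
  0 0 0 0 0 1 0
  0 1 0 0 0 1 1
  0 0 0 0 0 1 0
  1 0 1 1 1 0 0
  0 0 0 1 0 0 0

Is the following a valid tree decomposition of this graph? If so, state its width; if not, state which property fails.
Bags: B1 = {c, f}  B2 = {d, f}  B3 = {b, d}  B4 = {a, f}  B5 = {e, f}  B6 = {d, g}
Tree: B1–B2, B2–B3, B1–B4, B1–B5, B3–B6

Vertex coverage: the bags together contain {a, b, c, d, e, f, g}, the full vertex set. Edge coverage: each edge of G has both endpoints in at least one bag. Running intersection: for every vertex, the bags containing it form a connected subtree. All three properties hold, so this is a valid tree decomposition of width max|bag| − 1 = 1, and hence tw(G) ≤ 1.

Yes; width 1.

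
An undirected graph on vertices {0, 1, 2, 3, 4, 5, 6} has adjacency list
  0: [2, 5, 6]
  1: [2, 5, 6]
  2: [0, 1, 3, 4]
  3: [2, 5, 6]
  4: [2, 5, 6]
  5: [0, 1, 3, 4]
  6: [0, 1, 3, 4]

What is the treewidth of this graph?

3

A width-3 tree decomposition is:
Bags: B1 = {0, 2, 5, 6}  B2 = {2, 3, 5, 6}  B3 = {1, 2, 5, 6}  B4 = {2, 4, 5, 6}
Tree: B1–B2, B2–B3, B3–B4
Every bag has size at most 4, so the width is 4 − 1 = 3 and tw(G) ≤ 3. For the lower bound: the 4 vertex sets {0,6}, {3,5}, {2}, {1} are disjoint, each induces a connected subgraph, and every pair is joined by at least one edge of G. Contracting each set to a single vertex therefore yields K_{4} as a minor, and since treewidth is minor-monotone, tw(G) ≥ tw(K_{4}) = 3. Therefore the treewidth is 3.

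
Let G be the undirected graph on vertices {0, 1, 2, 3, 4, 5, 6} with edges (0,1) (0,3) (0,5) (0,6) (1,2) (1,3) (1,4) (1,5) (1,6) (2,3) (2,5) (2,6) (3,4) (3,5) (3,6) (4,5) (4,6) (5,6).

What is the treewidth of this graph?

4

A width-4 tree decomposition is:
Bags: B1 = {0, 1, 3, 5, 6}  B2 = {1, 3, 4, 5, 6}  B3 = {1, 2, 3, 5, 6}
Tree: B1–B2, B2–B3
Each bag holds 5 vertices, so the decomposition has width 4, which upper-bounds the treewidth. On the other hand G contains the 5-clique {0, 1, 3, 5, 6}. A clique must lie in a single bag of any decomposition, so no decomposition can have width below 4. Therefore the treewidth is 4.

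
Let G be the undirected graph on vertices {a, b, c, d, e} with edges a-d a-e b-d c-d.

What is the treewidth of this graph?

1

A width-1 tree decomposition is:
Bags: B1 = {b, d}  B2 = {a, d}  B3 = {a, e}  B4 = {c, d}
Tree: B1–B2, B2–B3, B2–B4
The largest bag has 2 vertices, giving width 1; this decomposition certifies tw(G) ≤ 1. Since G has at least one edge (e.g. b–d), it is not an edgeless graph, so tw(G) ≥ 1. Combining the bounds, tw(G) = 1.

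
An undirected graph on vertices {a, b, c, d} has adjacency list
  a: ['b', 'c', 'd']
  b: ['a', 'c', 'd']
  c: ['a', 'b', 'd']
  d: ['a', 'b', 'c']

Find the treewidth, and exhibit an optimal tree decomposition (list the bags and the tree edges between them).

A single bag containing all 4 vertices is trivially a valid decomposition of width 3. For the lower bound, the 4 vertices {a, b, c, d} are pairwise adjacent, and any tree decomposition puts a clique entirely inside one bag — forcing width ≥ 3. Combining the bounds, tw(G) = 3.

Treewidth 3.
One such decomposition:
Bags: B1 = {a, b, c, d}
Tree: (single bag)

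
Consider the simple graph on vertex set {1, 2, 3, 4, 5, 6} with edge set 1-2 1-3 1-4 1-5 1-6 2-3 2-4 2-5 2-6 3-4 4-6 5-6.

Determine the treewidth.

A width-3 tree decomposition is:
Bags: B1 = {1, 2, 3, 4}  B2 = {1, 2, 4, 6}  B3 = {1, 2, 5, 6}
Tree: B1–B2, B2–B3
The largest bag has 4 vertices, giving width 3; this decomposition certifies tw(G) ≤ 3. On the other hand G contains the 4-clique {1, 2, 3, 4}. A clique must lie in a single bag of any decomposition, so no decomposition can have width below 3. Therefore the treewidth is 3.

3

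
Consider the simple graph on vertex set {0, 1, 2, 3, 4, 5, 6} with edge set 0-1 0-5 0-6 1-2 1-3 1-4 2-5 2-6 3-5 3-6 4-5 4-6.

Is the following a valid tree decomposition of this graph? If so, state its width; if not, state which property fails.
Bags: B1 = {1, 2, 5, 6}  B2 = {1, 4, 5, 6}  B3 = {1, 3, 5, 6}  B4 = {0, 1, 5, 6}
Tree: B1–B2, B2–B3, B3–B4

Yes; width 3.

Vertex coverage: the bags together contain {0, 1, 2, 3, 4, 5, 6}, the full vertex set. Edge coverage: each edge of G has both endpoints in at least one bag. Running intersection: for every vertex, the bags containing it form a connected subtree. All three properties hold, so this is a valid tree decomposition of width max|bag| − 1 = 3, and hence tw(G) ≤ 3.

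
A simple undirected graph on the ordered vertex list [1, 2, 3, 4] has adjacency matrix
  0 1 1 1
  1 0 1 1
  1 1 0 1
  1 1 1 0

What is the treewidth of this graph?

A width-3 tree decomposition is:
Bags: B1 = {1, 2, 3, 4}
Tree: (single bag)
With just one bag of size 4, the width is 4 − 1 = 3, so tw(G) ≤ 3. On the other hand G contains the 4-clique {1, 2, 3, 4}. A clique must lie in a single bag of any decomposition, so no decomposition can have width below 3. The upper and lower bounds meet at 3, so that is the treewidth.

3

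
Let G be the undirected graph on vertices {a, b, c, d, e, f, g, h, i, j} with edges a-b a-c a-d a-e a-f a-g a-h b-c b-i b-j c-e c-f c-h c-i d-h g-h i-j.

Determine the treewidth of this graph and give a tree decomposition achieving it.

Treewidth 2.
One optimal decomposition is:
Bags: B1 = {b, c, i}  B2 = {a, b, c}  B3 = {a, c, f}  B4 = {a, c, e}  B5 = {a, c, h}  B6 = {a, d, h}  B7 = {a, g, h}  B8 = {b, i, j}
Tree: B1–B2, B2–B3, B3–B4, B4–B5, B5–B6, B5–B7, B1–B8

The largest bag has 3 vertices, giving width 2; this decomposition certifies tw(G) ≤ 2. Conversely, {b, i, j} is a clique of size 3, and the vertices of any clique must share a bag in every tree decomposition; so some bag has ≥ 3 vertices and tw(G) ≥ 2. Combining the bounds, tw(G) = 2.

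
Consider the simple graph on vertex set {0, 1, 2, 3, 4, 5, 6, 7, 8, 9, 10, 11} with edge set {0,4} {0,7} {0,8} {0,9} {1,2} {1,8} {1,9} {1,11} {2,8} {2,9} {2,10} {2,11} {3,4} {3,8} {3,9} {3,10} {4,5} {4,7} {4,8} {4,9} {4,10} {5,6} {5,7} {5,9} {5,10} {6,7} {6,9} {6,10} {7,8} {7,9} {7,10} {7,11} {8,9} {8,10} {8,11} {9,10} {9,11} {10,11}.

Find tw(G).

4

A width-4 tree decomposition is:
Bags: B1 = {4, 7, 8, 9, 10}  B2 = {7, 8, 9, 10, 11}  B3 = {3, 4, 8, 9, 10}  B4 = {2, 8, 9, 10, 11}  B5 = {0, 4, 7, 8, 9}  B6 = {1, 2, 8, 9, 11}  B7 = {4, 5, 7, 9, 10}  B8 = {5, 6, 7, 9, 10}
Tree: B1–B2, B1–B3, B2–B4, B1–B5, B4–B6, B1–B7, B7–B8
Every bag has size at most 5, so the width is 5 − 1 = 4 and tw(G) ≤ 4. On the other hand G contains the 5-clique {0, 4, 7, 8, 9}. A clique must lie in a single bag of any decomposition, so no decomposition can have width below 4. Combining the bounds, tw(G) = 4.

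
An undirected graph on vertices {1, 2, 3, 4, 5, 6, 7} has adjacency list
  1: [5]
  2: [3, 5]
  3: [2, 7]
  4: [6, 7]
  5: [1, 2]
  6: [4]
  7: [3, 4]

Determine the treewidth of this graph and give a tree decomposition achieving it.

Every bag has size at most 2, so the width is 2 − 1 = 1 and tw(G) ≤ 1. Since G has at least one edge (e.g. 1–5), it is not an edgeless graph, so tw(G) ≥ 1. The upper and lower bounds meet at 1, so that is the treewidth.

Treewidth 1.
One optimal decomposition is:
Bags: B1 = {1, 5}  B2 = {2, 5}  B3 = {2, 3}  B4 = {3, 7}  B5 = {4, 7}  B6 = {4, 6}
Tree: B1–B2, B2–B3, B3–B4, B4–B5, B5–B6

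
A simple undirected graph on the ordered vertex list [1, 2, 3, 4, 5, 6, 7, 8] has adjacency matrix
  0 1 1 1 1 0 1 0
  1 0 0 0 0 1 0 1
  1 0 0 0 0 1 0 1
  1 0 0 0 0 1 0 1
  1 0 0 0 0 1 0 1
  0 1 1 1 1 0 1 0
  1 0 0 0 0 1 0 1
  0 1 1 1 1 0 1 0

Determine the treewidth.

3

A width-3 tree decomposition is:
Bags: B1 = {1, 2, 6, 8}  B2 = {1, 4, 6, 8}  B3 = {1, 5, 6, 8}  B4 = {1, 6, 7, 8}  B5 = {1, 3, 6, 8}
Tree: B1–B2, B2–B3, B3–B4, B4–B5
The largest bag has 4 vertices, giving width 3; this decomposition certifies tw(G) ≤ 3. For the lower bound: the 4 vertex sets {2,8}, {1,4}, {6}, {5} are disjoint, each induces a connected subgraph, and every pair is joined by at least one edge of G. Contracting each set to a single vertex therefore yields K_{4} as a minor, and since treewidth is minor-monotone, tw(G) ≥ tw(K_{4}) = 3. Hence tw(G) = 3 exactly.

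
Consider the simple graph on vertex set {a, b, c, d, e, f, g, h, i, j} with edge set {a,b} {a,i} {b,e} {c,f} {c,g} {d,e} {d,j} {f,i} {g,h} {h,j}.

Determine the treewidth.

2

A width-2 tree decomposition is:
Bags: B1 = {d, e, j}  B2 = {b, e, j}  B3 = {a, b, j}  B4 = {a, i, j}  B5 = {f, i, j}  B6 = {c, f, j}  B7 = {c, g, j}  B8 = {g, h, j}
Tree: B1–B2, B2–B3, B3–B4, B4–B5, B5–B6, B6–B7, B7–B8
The largest bag has 3 vertices, giving width 2; this decomposition certifies tw(G) ≤ 2. The edges j–d–e–b–a–i–f–c–g–h–j form a cycle, so G is not a tree and its treewidth is at least 2. The upper and lower bounds meet at 2, so that is the treewidth.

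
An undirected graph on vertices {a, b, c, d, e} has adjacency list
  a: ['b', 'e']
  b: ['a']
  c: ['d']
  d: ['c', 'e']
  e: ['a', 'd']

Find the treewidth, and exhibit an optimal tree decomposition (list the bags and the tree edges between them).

Each bag holds 2 vertices, so the decomposition has width 1, which upper-bounds the treewidth. Any graph with an edge has treewidth ≥ 1, and G has the edge b–a. Hence tw(G) = 1 exactly.

Treewidth 1.
One such decomposition:
Bags: B1 = {a, b}  B2 = {a, e}  B3 = {d, e}  B4 = {c, d}
Tree: B1–B2, B2–B3, B3–B4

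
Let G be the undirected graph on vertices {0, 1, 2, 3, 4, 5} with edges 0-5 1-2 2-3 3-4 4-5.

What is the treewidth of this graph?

1

A width-1 tree decomposition is:
Bags: B1 = {1, 2}  B2 = {2, 3}  B3 = {3, 4}  B4 = {4, 5}  B5 = {0, 5}
Tree: B1–B2, B2–B3, B3–B4, B4–B5
Each bag holds 2 vertices, so the decomposition has width 1, which upper-bounds the treewidth. G has an edge, so its treewidth is at least 1. Hence tw(G) = 1 exactly.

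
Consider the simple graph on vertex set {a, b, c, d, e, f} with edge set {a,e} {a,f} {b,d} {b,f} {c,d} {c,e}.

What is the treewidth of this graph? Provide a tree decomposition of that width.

Treewidth 2.
Bags: B1 = {a, e, f}  B2 = {c, e, f}  B3 = {c, d, f}  B4 = {b, d, f}
Tree: B1–B2, B2–B3, B3–B4

Every bag has size at most 3, so the width is 3 − 1 = 2 and tw(G) ≤ 2. For the lower bound, G contains the cycle f–a–e–c–d–b–f, so G is not a forest; only forests have treewidth ≤ 1, hence tw(G) ≥ 2. Combining the bounds, tw(G) = 2.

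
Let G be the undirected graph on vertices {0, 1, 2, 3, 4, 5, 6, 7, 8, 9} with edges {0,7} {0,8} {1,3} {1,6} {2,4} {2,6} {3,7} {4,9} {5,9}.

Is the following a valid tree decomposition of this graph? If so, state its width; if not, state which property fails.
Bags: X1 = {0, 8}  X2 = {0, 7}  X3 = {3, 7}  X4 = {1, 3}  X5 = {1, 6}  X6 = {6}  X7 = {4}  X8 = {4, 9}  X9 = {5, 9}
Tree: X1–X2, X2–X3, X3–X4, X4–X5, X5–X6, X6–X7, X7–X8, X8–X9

No — vertex 2 appears in no bag.

A tree decomposition must satisfy three properties: every vertex lies in some bag; for every edge, both endpoints lie together in some bag; and for every vertex, the bags containing it form a connected subtree. Here vertex 2 appears in no bag, so the decomposition is invalid.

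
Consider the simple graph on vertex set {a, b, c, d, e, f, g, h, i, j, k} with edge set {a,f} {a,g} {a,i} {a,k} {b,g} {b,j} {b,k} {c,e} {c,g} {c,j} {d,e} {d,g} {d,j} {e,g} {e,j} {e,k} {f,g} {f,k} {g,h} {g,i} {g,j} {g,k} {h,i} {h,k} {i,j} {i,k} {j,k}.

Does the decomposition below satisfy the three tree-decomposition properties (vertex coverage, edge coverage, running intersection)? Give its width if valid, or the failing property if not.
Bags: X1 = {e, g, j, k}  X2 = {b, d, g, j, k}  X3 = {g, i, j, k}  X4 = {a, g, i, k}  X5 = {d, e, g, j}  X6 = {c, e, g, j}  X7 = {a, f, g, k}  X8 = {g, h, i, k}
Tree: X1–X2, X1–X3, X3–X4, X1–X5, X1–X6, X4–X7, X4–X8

No — bags containing vertex d are not connected in the tree.

A tree decomposition must satisfy three properties: every vertex lies in some bag; for every edge, both endpoints lie together in some bag; and for every vertex, the bags containing it form a connected subtree. Here bags containing vertex d are not connected in the tree, so the decomposition is invalid.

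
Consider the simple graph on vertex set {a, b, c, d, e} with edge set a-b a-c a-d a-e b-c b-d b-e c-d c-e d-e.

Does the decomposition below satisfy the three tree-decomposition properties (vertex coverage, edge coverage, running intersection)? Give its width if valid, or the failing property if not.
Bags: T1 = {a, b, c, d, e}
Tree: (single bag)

Checking the three conditions: (i) the bags cover all of {a, b, c, d, e}; (ii) for each edge, some bag contains both endpoints; (iii) the bags containing any fixed vertex form a subtree. All hold, so the decomposition is valid with width 5 − 1 = 4.

Yes; width 4.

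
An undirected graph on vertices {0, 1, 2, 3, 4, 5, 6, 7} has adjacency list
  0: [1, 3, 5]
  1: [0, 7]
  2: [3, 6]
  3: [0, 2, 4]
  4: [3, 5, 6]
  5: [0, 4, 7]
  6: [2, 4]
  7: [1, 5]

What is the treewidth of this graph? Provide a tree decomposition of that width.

Each bag holds 3 vertices, so the decomposition has width 2, which upper-bounds the treewidth. Since 7–1–0–5–7 is a cycle in G, G is not acyclic. Forests are exactly the graphs of treewidth ≤ 1, so tw(G) ≥ 2. Hence tw(G) = 2 exactly.

Treewidth 2.
One optimal decomposition is:
Bags: B1 = {1, 5, 7}  B2 = {0, 1, 5}  B3 = {0, 4, 5}  B4 = {0, 3, 4}  B5 = {3, 4, 6}  B6 = {2, 3, 6}
Tree: B1–B2, B2–B3, B3–B4, B4–B5, B5–B6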